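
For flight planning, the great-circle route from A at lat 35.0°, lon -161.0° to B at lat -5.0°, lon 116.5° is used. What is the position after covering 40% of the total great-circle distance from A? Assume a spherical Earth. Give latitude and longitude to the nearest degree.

Write both endpoints as unit vectors p₁, p₂ with components (cos φ cos λ, cos φ sin λ, sin φ).
The central angle between the endpoints is δ = arccos(p₁·p₂) ≈ 1.514 rad (86.8°).
Interpolate at f = 0.40 with slerp weights a = sin((1−f)δ)/sin δ ≈ 0.790, b = sin(fδ)/sin δ ≈ 0.570.
p = a·p₁ + b·p₂ ≈ (-0.865, 0.298, 0.403); φ = arcsin(p_z) ≈ 23.79°, λ = atan2(p_y, p_x) ≈ 161.01°.

≈ lat 24°, lon 161°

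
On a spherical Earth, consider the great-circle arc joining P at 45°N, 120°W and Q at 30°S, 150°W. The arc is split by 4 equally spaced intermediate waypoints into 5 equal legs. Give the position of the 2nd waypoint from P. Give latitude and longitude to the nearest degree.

Write both endpoints as unit vectors p₁, p₂ with components (cos φ cos λ, cos φ sin λ, sin φ).
The central angle between the endpoints is δ = arccos(p₁·p₂) ≈ 1.393 rad (79.8°).
Interpolate at f = 2/5 with slerp weights a = sin((1−f)δ)/sin δ ≈ 0.754, b = sin(fδ)/sin δ ≈ 0.537.
p = a·p₁ + b·p₂ ≈ (-0.669, -0.694, 0.264); φ = arcsin(p_z) ≈ 15.33°, λ = atan2(p_y, p_x) ≈ -133.96°.

≈ 15°N, 134°W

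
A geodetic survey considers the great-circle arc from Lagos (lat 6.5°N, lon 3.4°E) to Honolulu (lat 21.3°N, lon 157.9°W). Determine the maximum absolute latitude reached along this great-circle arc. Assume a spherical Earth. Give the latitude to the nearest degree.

The great circle lies in the plane with unit normal n̂ = (p₁ × p₂)/|p₁ × p₂|.
Here n̂_z ≈ -0.540; the vertex latitude is φ_max = arccos|n̂_z| ≈ 57.3°.
Check via Clairaut: cos φ_max = |cos φ₁| · sin C = cos(6.5°)·sin(33.0°) ≈ 0.540, again giving ≈ 57.3°.

≈ 57°N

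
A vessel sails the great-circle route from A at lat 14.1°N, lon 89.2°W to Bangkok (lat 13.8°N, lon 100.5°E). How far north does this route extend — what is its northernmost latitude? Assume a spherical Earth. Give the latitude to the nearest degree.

The great circle lies in the plane with unit normal n̂ = (p₁ × p₂)/|p₁ × p₂|.
Here n̂_z ≈ -0.322; the vertex latitude is φ_max = arccos|n̂_z| ≈ 71.2°.
Check via Clairaut: cos φ_max = |cos φ₁| · sin C = cos(14.1°)·sin(19.4°) ≈ 0.322, again giving ≈ 71.2°.

≈ 71°N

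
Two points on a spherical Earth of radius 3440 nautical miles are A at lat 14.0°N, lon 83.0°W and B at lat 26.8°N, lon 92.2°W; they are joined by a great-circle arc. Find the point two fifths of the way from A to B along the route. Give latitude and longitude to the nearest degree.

≈ lat 19°N, lon 87°W

From cos δ = sin φ₁ sin φ₂ + cos φ₁ cos φ₂ cos Δλ, the central angle is δ ≈ 0.269 rad (15.4°).
Interpolate at f = 2/5 with slerp weights a = sin((1−f)δ)/sin δ ≈ 0.605, b = sin(fδ)/sin δ ≈ 0.404.
p = a·p₁ + b·p₂ ≈ (0.058, -0.943, 0.328); φ = arcsin(p_z) ≈ 19.18°, λ = atan2(p_y, p_x) ≈ -86.50°.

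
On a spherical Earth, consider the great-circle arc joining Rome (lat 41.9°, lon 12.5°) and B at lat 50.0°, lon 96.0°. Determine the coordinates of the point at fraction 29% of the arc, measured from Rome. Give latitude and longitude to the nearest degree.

≈ lat 51°, lon 32°

The haversine formula gives a central angle δ ≈ 0.969 rad (55.5°) between the endpoints.
Interpolate at f = 0.29 with slerp weights a = sin((1−f)δ)/sin δ ≈ 0.770, b = sin(fδ)/sin δ ≈ 0.336.
p = a·p₁ + b·p₂ ≈ (0.537, 0.339, 0.772); φ = arcsin(p_z) ≈ 50.56°, λ = atan2(p_y, p_x) ≈ 32.27°.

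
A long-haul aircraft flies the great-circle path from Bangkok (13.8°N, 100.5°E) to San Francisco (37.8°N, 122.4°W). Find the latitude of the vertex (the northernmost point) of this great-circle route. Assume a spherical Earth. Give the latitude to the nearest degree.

The great circle lies in the plane with unit normal n̂ = (p₁ × p₂)/|p₁ × p₂|.
Here n̂_z ≈ +0.574; the vertex latitude is φ_max = arccos|n̂_z| ≈ 54.9°.
Check via Clairaut: cos φ_max = |cos φ₁| · sin C = cos(13.8°)·sin(36.3°) ≈ 0.574, again giving ≈ 54.9°.

≈ 55°N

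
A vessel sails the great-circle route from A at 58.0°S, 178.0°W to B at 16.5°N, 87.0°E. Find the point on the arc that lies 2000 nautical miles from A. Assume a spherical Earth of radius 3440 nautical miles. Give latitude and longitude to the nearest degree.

Convert each endpoint to a unit vector on the sphere (x = cos φ cos λ, y = cos φ sin λ, z = sin φ).
The central angle between the endpoints is δ = arccos(p₁·p₂) ≈ 1.860 rad (106.6°). The total great-circle distance is δ·R ≈ 1.860 × 3440 ≈ 6398 nmi, so the target fraction is f = 2000/6398 ≈ 0.313.
Interpolate at f ≈ 0.313 with slerp weights a = sin((1−f)δ)/sin δ ≈ 0.999, b = sin(fδ)/sin δ ≈ 0.573.
p = a·p₁ + b·p₂ ≈ (-0.500, 0.530, -0.685); φ = arcsin(p_z) ≈ -43.20°, λ = atan2(p_y, p_x) ≈ 133.34°.

≈ 43°S, 133°E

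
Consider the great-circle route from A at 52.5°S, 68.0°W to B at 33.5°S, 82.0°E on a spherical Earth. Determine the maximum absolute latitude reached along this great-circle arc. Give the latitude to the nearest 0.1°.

The great circle lies in the plane with unit normal n̂ = (p₁ × p₂)/|p₁ × p₂|.
Here n̂_z ≈ +0.254; the vertex latitude is φ_max = arccos|n̂_z| ≈ 75.3°.
Check via Clairaut: cos φ_max = |cos φ₁| · sin C = cos(52.5°)·sin(155.4°) ≈ 0.254, again giving ≈ 75.3°.

≈ 75.3°S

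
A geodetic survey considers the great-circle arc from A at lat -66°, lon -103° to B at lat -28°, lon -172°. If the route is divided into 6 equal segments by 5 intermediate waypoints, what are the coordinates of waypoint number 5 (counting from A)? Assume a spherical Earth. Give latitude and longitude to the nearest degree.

From cos δ = sin φ₁ sin φ₂ + cos φ₁ cos φ₂ cos Δλ, the central angle is δ ≈ 0.979 rad (56.1°).
Interpolate at f = 5/6 with slerp weights a = sin((1−f)δ)/sin δ ≈ 0.196, b = sin(fδ)/sin δ ≈ 0.878.
p = a·p₁ + b·p₂ ≈ (-0.785, -0.185, -0.591); φ = arcsin(p_z) ≈ -36.22°, λ = atan2(p_y, p_x) ≈ -166.71°.

≈ lat -36°, lon -167°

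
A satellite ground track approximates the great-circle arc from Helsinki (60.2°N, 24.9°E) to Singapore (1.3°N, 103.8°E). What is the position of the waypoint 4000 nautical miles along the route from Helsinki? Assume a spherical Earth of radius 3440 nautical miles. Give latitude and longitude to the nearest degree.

≈ (16°N, 95°E)

From cos δ = sin φ₁ sin φ₂ + cos φ₁ cos φ₂ cos Δλ, the central angle is δ ≈ 1.455 rad (83.4°). The total great-circle distance is δ·R ≈ 1.455 × 3440 ≈ 5006 nmi, so the target fraction is f = 4000/5006 ≈ 0.799.
Interpolate at f ≈ 0.799 with slerp weights a = sin((1−f)δ)/sin δ ≈ 0.290, b = sin(fδ)/sin δ ≈ 0.924.
p = a·p₁ + b·p₂ ≈ (-0.090, 0.958, 0.273); φ = arcsin(p_z) ≈ 15.83°, λ = atan2(p_y, p_x) ≈ 95.34°.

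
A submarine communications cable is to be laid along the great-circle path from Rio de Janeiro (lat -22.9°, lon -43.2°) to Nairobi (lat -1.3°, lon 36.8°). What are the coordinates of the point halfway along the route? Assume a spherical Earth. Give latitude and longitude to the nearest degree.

≈ lat -16°, lon -1°

Write both endpoints as unit vectors p₁, p₂ with components (cos φ cos λ, cos φ sin λ, sin φ).
The central angle between the endpoints is δ = arccos(p₁·p₂) ≈ 1.401 rad (80.3°).
Interpolate at f = 1/2 with slerp weights a = sin((1−f)δ)/sin δ ≈ 0.654, b = sin(fδ)/sin δ ≈ 0.654.
p = a·p₁ + b·p₂ ≈ (0.963, -0.021, -0.269); φ = arcsin(p_z) ≈ -15.63°, λ = atan2(p_y, p_x) ≈ -1.23°.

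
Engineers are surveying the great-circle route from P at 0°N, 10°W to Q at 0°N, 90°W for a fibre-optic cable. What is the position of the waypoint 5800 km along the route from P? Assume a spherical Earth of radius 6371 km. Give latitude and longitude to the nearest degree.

≈ 0°N, 62°W

Write both endpoints as unit vectors p₁, p₂ with components (cos φ cos λ, cos φ sin λ, sin φ).
The central angle between the endpoints is δ = arccos(p₁·p₂) ≈ 1.396 rad (80.0°). The total great-circle distance is δ·R ≈ 1.396 × 6371 ≈ 8896 km, so the target fraction is f = 5800/8896 ≈ 0.652.
Interpolate at f ≈ 0.652 with slerp weights a = sin((1−f)δ)/sin δ ≈ 0.474, b = sin(fδ)/sin δ ≈ 0.802.
p = a·p₁ + b·p₂ ≈ (0.467, -0.884, 0.000); φ = arcsin(p_z) ≈ 0.00°, λ = atan2(p_y, p_x) ≈ -62.16°.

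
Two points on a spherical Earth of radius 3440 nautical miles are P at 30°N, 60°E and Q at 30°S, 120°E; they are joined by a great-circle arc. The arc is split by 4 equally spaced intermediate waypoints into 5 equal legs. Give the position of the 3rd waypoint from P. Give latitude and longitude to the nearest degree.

The haversine formula gives a central angle δ ≈ 1.445 rad (82.8°) between the endpoints.
Interpolate at f = 3/5 with slerp weights a = sin((1−f)δ)/sin δ ≈ 0.551, b = sin(fδ)/sin δ ≈ 0.769.
p = a·p₁ + b·p₂ ≈ (-0.094, 0.990, -0.109); φ = arcsin(p_z) ≈ -6.25°, λ = atan2(p_y, p_x) ≈ 95.44°.

≈ 6°S, 95°E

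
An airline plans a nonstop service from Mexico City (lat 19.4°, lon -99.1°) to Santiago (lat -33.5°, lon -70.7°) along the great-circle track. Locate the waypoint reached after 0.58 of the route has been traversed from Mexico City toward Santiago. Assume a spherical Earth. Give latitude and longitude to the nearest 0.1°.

Write both endpoints as unit vectors p₁, p₂ with components (cos φ cos λ, cos φ sin λ, sin φ).
The central angle between the endpoints is δ = arccos(p₁·p₂) ≈ 1.037 rad (59.4°).
Interpolate at f = 0.58 with slerp weights a = sin((1−f)δ)/sin δ ≈ 0.490, b = sin(fδ)/sin δ ≈ 0.657.
p = a·p₁ + b·p₂ ≈ (0.108, -0.974, -0.200); φ = arcsin(p_z) ≈ -11.54°, λ = atan2(p_y, p_x) ≈ -83.67°.

≈ lat -11.5°, lon -83.7°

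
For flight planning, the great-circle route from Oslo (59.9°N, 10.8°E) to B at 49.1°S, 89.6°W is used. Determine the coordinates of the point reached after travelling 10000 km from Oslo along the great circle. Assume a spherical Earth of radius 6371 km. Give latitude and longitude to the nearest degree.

Convert each endpoint to a unit vector on the sphere (x = cos φ cos λ, y = cos φ sin λ, z = sin φ).
The central angle between the endpoints is δ = arccos(p₁·p₂) ≈ 2.365 rad (135.5°). The total great-circle distance is δ·R ≈ 2.365 × 6371 ≈ 15066 km, so the target fraction is f = 10000/15066 ≈ 0.664.
Interpolate at f ≈ 0.664 with slerp weights a = sin((1−f)δ)/sin δ ≈ 1.019, b = sin(fδ)/sin δ ≈ 1.427.
p = a·p₁ + b·p₂ ≈ (0.508, -0.838, -0.197); φ = arcsin(p_z) ≈ -11.36°, λ = atan2(p_y, p_x) ≈ -58.77°.

≈ 11°S, 59°W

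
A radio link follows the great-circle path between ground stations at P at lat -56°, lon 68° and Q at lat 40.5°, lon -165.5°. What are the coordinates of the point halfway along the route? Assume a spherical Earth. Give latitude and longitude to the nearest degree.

≈ lat -16°, lon 148°

From cos δ = sin φ₁ sin φ₂ + cos φ₁ cos φ₂ cos Δλ, the central angle is δ ≈ 2.484 rad (142.3°).
Interpolate at f = 1/2 with slerp weights a = sin((1−f)δ)/sin δ ≈ 1.548, b = sin(fδ)/sin δ ≈ 1.548.
p = a·p₁ + b·p₂ ≈ (-0.815, 0.508, -0.278); φ = arcsin(p_z) ≈ -16.14°, λ = atan2(p_y, p_x) ≈ 148.08°.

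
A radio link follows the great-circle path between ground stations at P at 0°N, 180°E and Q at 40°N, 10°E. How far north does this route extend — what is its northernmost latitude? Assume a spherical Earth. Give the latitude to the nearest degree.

The great circle lies in the plane with unit normal n̂ = (p₁ × p₂)/|p₁ × p₂|.
Here n̂_z ≈ -0.203; the vertex latitude is φ_max = arccos|n̂_z| ≈ 78.3°.

≈ 78°N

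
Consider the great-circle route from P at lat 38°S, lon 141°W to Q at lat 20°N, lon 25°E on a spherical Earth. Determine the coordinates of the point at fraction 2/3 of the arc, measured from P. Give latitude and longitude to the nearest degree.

From cos δ = sin φ₁ sin φ₂ + cos φ₁ cos φ₂ cos Δλ, the central angle is δ ≈ 2.763 rad (158.3°).
Interpolate at f = 2/3 with slerp weights a = sin((1−f)δ)/sin δ ≈ 2.152, b = sin(fδ)/sin δ ≈ 2.605.
p = a·p₁ + b·p₂ ≈ (0.900, -0.033, -0.434); φ = arcsin(p_z) ≈ -25.73°, λ = atan2(p_y, p_x) ≈ -2.09°.

≈ lat 26°S, lon 2°W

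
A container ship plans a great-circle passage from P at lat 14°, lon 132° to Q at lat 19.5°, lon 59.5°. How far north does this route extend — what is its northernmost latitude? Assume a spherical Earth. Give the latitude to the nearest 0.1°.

≈ 21.0°

The great circle lies in the plane with unit normal n̂ = (p₁ × p₂)/|p₁ × p₂|.
Here n̂_z ≈ -0.933; the vertex latitude is φ_max = arccos|n̂_z| ≈ 21.0°.
Check via Clairaut: cos φ_max = |cos φ₁| · sin C = cos(14.0°)·sin(74.1°) ≈ 0.933, again giving ≈ 21.0°.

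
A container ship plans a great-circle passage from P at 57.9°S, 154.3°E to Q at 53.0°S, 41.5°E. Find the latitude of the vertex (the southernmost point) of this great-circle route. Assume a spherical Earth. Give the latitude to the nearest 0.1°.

The great circle lies in the plane with unit normal n̂ = (p₁ × p₂)/|p₁ × p₂|.
Here n̂_z ≈ -0.354; the vertex latitude is φ_max = arccos|n̂_z| ≈ 69.3°.
Check via Clairaut: cos φ_max = |cos φ₁| · sin C = cos(57.9°)·sin(138.3°) ≈ 0.354, again giving ≈ 69.3°.

≈ 69.3°S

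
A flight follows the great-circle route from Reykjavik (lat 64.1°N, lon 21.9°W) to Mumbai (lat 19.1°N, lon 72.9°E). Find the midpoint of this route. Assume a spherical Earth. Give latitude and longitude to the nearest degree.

Write both endpoints as unit vectors p₁, p₂ with components (cos φ cos λ, cos φ sin λ, sin φ).
The central angle between the endpoints is δ = arccos(p₁·p₂) ≈ 1.308 rad (74.9°).
Interpolate at f = 1/2 with slerp weights a = sin((1−f)δ)/sin δ ≈ 0.630, b = sin(fδ)/sin δ ≈ 0.630.
p = a·p₁ + b·p₂ ≈ (0.430, 0.466, 0.773); φ = arcsin(p_z) ≈ 50.61°, λ = atan2(p_y, p_x) ≈ 47.30°.

≈ lat 51°N, lon 47°E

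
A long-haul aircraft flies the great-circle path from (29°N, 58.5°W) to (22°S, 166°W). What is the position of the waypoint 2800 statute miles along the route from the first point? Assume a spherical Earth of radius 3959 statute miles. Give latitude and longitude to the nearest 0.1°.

≈ (14.3°N, 99.4°W)

Convert each endpoint to a unit vector on the sphere (x = cos φ cos λ, y = cos φ sin λ, z = sin φ).
The central angle between the endpoints is δ = arccos(p₁·p₂) ≈ 2.010 rad (115.2°). The total great-circle distance is δ·R ≈ 2.010 × 3959 ≈ 7959 mi, so the target fraction is f = 2800/7959 ≈ 0.352.
Interpolate at f ≈ 0.352 with slerp weights a = sin((1−f)δ)/sin δ ≈ 1.066, b = sin(fδ)/sin δ ≈ 0.718.
p = a·p₁ + b·p₂ ≈ (-0.159, -0.956, 0.248); φ = arcsin(p_z) ≈ 14.34°, λ = atan2(p_y, p_x) ≈ -99.44°.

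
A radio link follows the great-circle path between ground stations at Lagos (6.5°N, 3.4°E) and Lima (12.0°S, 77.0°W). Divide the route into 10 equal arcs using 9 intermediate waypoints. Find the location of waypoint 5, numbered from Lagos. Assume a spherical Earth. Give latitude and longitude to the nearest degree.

≈ 4°S, 36°W

The haversine formula gives a central angle δ ≈ 1.432 rad (82.0°) between the endpoints.
Interpolate at f = 5/10 with slerp weights a = sin((1−f)δ)/sin δ ≈ 0.663, b = sin(fδ)/sin δ ≈ 0.663.
p = a·p₁ + b·p₂ ≈ (0.803, -0.593, -0.063); φ = arcsin(p_z) ≈ -3.60°, λ = atan2(p_y, p_x) ≈ -36.42°.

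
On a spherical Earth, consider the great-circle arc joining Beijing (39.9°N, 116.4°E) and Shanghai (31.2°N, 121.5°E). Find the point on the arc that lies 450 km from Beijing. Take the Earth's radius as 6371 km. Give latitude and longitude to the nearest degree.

Write both endpoints as unit vectors p₁, p₂ with components (cos φ cos λ, cos φ sin λ, sin φ).
The central angle between the endpoints is δ = arccos(p₁·p₂) ≈ 0.168 rad (9.6°). The total great-circle distance is δ·R ≈ 0.168 × 6371 ≈ 1071 km, so the target fraction is f = 450/1071 ≈ 0.420.
Interpolate at f ≈ 0.420 with slerp weights a = sin((1−f)δ)/sin δ ≈ 0.582, b = sin(fδ)/sin δ ≈ 0.422.
p = a·p₁ + b·p₂ ≈ (-0.387, 0.707, 0.592); φ = arcsin(p_z) ≈ 36.27°, λ = atan2(p_y, p_x) ≈ 118.68°.

≈ (36°N, 119°E)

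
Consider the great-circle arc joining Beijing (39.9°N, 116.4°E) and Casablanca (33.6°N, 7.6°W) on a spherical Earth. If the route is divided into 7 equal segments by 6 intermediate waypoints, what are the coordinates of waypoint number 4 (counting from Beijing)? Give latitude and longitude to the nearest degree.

≈ 56°N, 38°E

From cos δ = sin φ₁ sin φ₂ + cos φ₁ cos φ₂ cos Δλ, the central angle is δ ≈ 1.573 rad (90.1°).
Interpolate at f = 4/7 with slerp weights a = sin((1−f)δ)/sin δ ≈ 0.624, b = sin(fδ)/sin δ ≈ 0.783.
p = a·p₁ + b·p₂ ≈ (0.433, 0.343, 0.834); φ = arcsin(p_z) ≈ 56.47°, λ = atan2(p_y, p_x) ≈ 38.35°.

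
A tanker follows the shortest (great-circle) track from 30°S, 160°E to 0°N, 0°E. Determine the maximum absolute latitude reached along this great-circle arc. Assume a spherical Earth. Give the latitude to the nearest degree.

The great circle lies in the plane with unit normal n̂ = (p₁ × p₂)/|p₁ × p₂|.
Here n̂_z ≈ -0.510; the vertex latitude is φ_max = arccos|n̂_z| ≈ 59.4°.

≈ 59°S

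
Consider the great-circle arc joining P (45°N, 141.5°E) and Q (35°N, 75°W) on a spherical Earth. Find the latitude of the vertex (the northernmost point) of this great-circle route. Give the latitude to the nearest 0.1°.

The great circle lies in the plane with unit normal n̂ = (p₁ × p₂)/|p₁ × p₂|.
Here n̂_z ≈ +0.345; the vertex latitude is φ_max = arccos|n̂_z| ≈ 69.8°.
Check via Clairaut: cos φ_max = |cos φ₁| · sin C = cos(45.0°)·sin(29.2°) ≈ 0.345, again giving ≈ 69.8°.

≈ 69.8°N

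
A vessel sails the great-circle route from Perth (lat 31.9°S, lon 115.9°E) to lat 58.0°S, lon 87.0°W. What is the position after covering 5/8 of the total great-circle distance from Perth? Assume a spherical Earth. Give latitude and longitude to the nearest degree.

≈ lat 80°S, lon 174°W

Convert each endpoint to a unit vector on the sphere (x = cos φ cos λ, y = cos φ sin λ, z = sin φ).
The central angle between the endpoints is δ = arccos(p₁·p₂) ≈ 1.537 rad (88.1°).
Interpolate at f = 5/8 with slerp weights a = sin((1−f)δ)/sin δ ≈ 0.545, b = sin(fδ)/sin δ ≈ 0.820.
p = a·p₁ + b·p₂ ≈ (-0.179, -0.017, -0.984); φ = arcsin(p_z) ≈ -79.61°, λ = atan2(p_y, p_x) ≈ -174.43°.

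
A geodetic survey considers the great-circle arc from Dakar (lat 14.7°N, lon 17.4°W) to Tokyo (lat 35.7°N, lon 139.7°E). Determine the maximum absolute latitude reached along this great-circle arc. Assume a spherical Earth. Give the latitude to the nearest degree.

≈ 68°N

The great circle lies in the plane with unit normal n̂ = (p₁ × p₂)/|p₁ × p₂|.
Here n̂_z ≈ +0.374; the vertex latitude is φ_max = arccos|n̂_z| ≈ 68.1°.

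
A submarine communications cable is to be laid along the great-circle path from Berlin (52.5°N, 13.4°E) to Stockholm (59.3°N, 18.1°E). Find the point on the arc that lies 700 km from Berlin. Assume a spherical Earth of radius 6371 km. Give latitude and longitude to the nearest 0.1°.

≈ 58.4°N, 17.4°E

Write both endpoints as unit vectors p₁, p₂ with components (cos φ cos λ, cos φ sin λ, sin φ).
The central angle between the endpoints is δ = arccos(p₁·p₂) ≈ 0.127 rad (7.3°). The total great-circle distance is δ·R ≈ 0.127 × 6371 ≈ 810 km, so the target fraction is f = 700/810 ≈ 0.864.
Interpolate at f ≈ 0.864 with slerp weights a = sin((1−f)δ)/sin δ ≈ 0.137, b = sin(fδ)/sin δ ≈ 0.864.
p = a·p₁ + b·p₂ ≈ (0.500, 0.156, 0.852); φ = arcsin(p_z) ≈ 58.38°, λ = atan2(p_y, p_x) ≈ 17.36°.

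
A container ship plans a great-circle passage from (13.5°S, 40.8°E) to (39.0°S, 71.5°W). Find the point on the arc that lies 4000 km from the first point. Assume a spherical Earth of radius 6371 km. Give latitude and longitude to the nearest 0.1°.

≈ (35.6°S, 9.2°E)

Convert each endpoint to a unit vector on the sphere (x = cos φ cos λ, y = cos φ sin λ, z = sin φ).
The central angle between the endpoints is δ = arccos(p₁·p₂) ≈ 1.711 rad (98.0°). The total great-circle distance is δ·R ≈ 1.711 × 6371 ≈ 10901 km, so the target fraction is f = 4000/10901 ≈ 0.367.
Interpolate at f ≈ 0.367 with slerp weights a = sin((1−f)δ)/sin δ ≈ 0.892, b = sin(fδ)/sin δ ≈ 0.593.
p = a·p₁ + b·p₂ ≈ (0.803, 0.130, -0.582); φ = arcsin(p_z) ≈ -35.56°, λ = atan2(p_y, p_x) ≈ 9.17°.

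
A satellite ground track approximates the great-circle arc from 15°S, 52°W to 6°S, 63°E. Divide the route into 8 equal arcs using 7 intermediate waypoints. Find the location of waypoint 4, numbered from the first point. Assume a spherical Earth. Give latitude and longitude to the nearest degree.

≈ 19°S, 7°E

From cos δ = sin φ₁ sin φ₂ + cos φ₁ cos φ₂ cos Δλ, the central angle is δ ≈ 1.959 rad (112.3°).
Interpolate at f = 4/8 with slerp weights a = sin((1−f)δ)/sin δ ≈ 0.897, b = sin(fδ)/sin δ ≈ 0.897.
p = a·p₁ + b·p₂ ≈ (0.939, 0.112, -0.326); φ = arcsin(p_z) ≈ -19.03°, λ = atan2(p_y, p_x) ≈ 6.81°.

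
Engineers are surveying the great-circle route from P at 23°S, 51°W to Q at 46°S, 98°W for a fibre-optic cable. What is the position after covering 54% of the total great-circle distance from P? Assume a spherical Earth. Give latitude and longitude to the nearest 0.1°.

≈ 37.7°S, 72.9°W

Convert each endpoint to a unit vector on the sphere (x = cos φ cos λ, y = cos φ sin λ, z = sin φ).
The central angle between the endpoints is δ = arccos(p₁·p₂) ≈ 0.771 rad (44.2°).
Interpolate at f = 0.54 with slerp weights a = sin((1−f)δ)/sin δ ≈ 0.498, b = sin(fδ)/sin δ ≈ 0.580.
p = a·p₁ + b·p₂ ≈ (0.233, -0.756, -0.612); φ = arcsin(p_z) ≈ -37.75°, λ = atan2(p_y, p_x) ≈ -72.89°.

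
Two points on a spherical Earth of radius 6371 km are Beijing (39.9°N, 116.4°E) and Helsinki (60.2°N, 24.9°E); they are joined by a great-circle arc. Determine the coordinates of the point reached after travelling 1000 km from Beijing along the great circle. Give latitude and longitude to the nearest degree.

From cos δ = sin φ₁ sin φ₂ + cos φ₁ cos φ₂ cos Δλ, the central angle is δ ≈ 0.992 rad (56.9°). The total great-circle distance is δ·R ≈ 0.992 × 6371 ≈ 6323 km, so the target fraction is f = 1000/6323 ≈ 0.158.
Interpolate at f ≈ 0.158 with slerp weights a = sin((1−f)δ)/sin δ ≈ 0.886, b = sin(fδ)/sin δ ≈ 0.187.
p = a·p₁ + b·p₂ ≈ (-0.218, 0.648, 0.730); φ = arcsin(p_z) ≈ 46.89°, λ = atan2(p_y, p_x) ≈ 108.60°.

≈ (47°N, 109°E)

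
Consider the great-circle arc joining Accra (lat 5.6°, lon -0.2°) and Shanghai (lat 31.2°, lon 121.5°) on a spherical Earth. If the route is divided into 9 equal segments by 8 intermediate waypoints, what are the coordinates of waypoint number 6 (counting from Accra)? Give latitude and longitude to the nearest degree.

≈ lat 38°, lon 76°

The haversine formula gives a central angle δ ≈ 1.979 rad (113.4°) between the endpoints.
Interpolate at f = 6/9 with slerp weights a = sin((1−f)δ)/sin δ ≈ 0.668, b = sin(fδ)/sin δ ≈ 1.055.
p = a·p₁ + b·p₂ ≈ (0.193, 0.767, 0.612); φ = arcsin(p_z) ≈ 37.71°, λ = atan2(p_y, p_x) ≈ 75.89°.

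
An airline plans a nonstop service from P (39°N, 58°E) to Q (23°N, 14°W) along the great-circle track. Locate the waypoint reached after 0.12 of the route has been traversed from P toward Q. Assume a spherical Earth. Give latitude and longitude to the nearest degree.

Convert each endpoint to a unit vector on the sphere (x = cos φ cos λ, y = cos φ sin λ, z = sin φ).
The central angle between the endpoints is δ = arccos(p₁·p₂) ≈ 1.085 rad (62.2°).
Interpolate at f = 0.12 with slerp weights a = sin((1−f)δ)/sin δ ≈ 0.923, b = sin(fδ)/sin δ ≈ 0.147.
p = a·p₁ + b·p₂ ≈ (0.511, 0.576, 0.638); φ = arcsin(p_z) ≈ 39.66°, λ = atan2(p_y, p_x) ≈ 48.39°.

≈ (40°N, 48°E)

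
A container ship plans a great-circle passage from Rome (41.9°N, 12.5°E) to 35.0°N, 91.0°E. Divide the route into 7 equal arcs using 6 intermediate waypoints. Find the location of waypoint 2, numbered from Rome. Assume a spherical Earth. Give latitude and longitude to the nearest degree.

The haversine formula gives a central angle δ ≈ 1.042 rad (59.7°) between the endpoints.
Interpolate at f = 2/7 with slerp weights a = sin((1−f)δ)/sin δ ≈ 0.785, b = sin(fδ)/sin δ ≈ 0.340.
p = a·p₁ + b·p₂ ≈ (0.565, 0.405, 0.719); φ = arcsin(p_z) ≈ 45.96°, λ = atan2(p_y, p_x) ≈ 35.60°.

≈ 46°N, 36°E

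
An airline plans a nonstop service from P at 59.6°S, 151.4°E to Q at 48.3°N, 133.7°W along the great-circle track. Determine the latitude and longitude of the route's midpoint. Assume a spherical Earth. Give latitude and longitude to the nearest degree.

≈ 7°S, 165°W

Convert each endpoint to a unit vector on the sphere (x = cos φ cos λ, y = cos φ sin λ, z = sin φ).
The central angle between the endpoints is δ = arccos(p₁·p₂) ≈ 2.161 rad (123.8°).
Interpolate at f = 1/2 with slerp weights a = sin((1−f)δ)/sin δ ≈ 1.062, b = sin(fδ)/sin δ ≈ 1.062.
p = a·p₁ + b·p₂ ≈ (-0.960, -0.253, -0.123); φ = arcsin(p_z) ≈ -7.07°, λ = atan2(p_y, p_x) ≈ -165.21°.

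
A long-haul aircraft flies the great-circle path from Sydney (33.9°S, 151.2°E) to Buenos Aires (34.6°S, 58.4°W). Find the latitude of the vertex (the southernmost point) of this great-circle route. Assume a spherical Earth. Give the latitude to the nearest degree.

≈ 69°S

The great circle lies in the plane with unit normal n̂ = (p₁ × p₂)/|p₁ × p₂|.
Here n̂_z ≈ +0.351; the vertex latitude is φ_max = arccos|n̂_z| ≈ 69.4°.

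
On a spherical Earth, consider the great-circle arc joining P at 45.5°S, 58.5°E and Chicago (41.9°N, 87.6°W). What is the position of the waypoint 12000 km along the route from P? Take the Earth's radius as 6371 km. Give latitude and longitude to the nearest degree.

Write both endpoints as unit vectors p₁, p₂ with components (cos φ cos λ, cos φ sin λ, sin φ).
The central angle between the endpoints is δ = arccos(p₁·p₂) ≈ 2.713 rad (155.4°). The total great-circle distance is δ·R ≈ 2.713 × 6371 ≈ 17281 km, so the target fraction is f = 12000/17281 ≈ 0.694.
Interpolate at f ≈ 0.694 with slerp weights a = sin((1−f)δ)/sin δ ≈ 1.772, b = sin(fδ)/sin δ ≈ 2.287.
p = a·p₁ + b·p₂ ≈ (0.720, -0.642, 0.263); φ = arcsin(p_z) ≈ 15.27°, λ = atan2(p_y, p_x) ≈ -41.70°.

≈ 15°N, 42°W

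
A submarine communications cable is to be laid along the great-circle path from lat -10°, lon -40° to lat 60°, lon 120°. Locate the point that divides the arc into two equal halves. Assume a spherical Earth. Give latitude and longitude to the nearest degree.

Write both endpoints as unit vectors p₁, p₂ with components (cos φ cos λ, cos φ sin λ, sin φ).
The central angle between the endpoints is δ = arccos(p₁·p₂) ≈ 2.231 rad (127.8°).
Interpolate at f = 1/2 with slerp weights a = sin((1−f)δ)/sin δ ≈ 1.137, b = sin(fδ)/sin δ ≈ 1.137.
p = a·p₁ + b·p₂ ≈ (0.573, -0.227, 0.787); φ = arcsin(p_z) ≈ 51.91°, λ = atan2(p_y, p_x) ≈ -21.63°.

≈ lat 52°, lon -22°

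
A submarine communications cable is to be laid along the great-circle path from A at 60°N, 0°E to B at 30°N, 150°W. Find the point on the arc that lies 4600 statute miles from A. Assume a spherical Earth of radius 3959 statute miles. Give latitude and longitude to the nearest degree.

Convert each endpoint to a unit vector on the sphere (x = cos φ cos λ, y = cos φ sin λ, z = sin φ).
The central angle between the endpoints is δ = arccos(p₁·p₂) ≈ 1.513 rad (86.7°). The total great-circle distance is δ·R ≈ 1.513 × 3959 ≈ 5989 mi, so the target fraction is f = 4600/5989 ≈ 0.768.
Interpolate at f ≈ 0.768 with slerp weights a = sin((1−f)δ)/sin δ ≈ 0.344, b = sin(fδ)/sin δ ≈ 0.919.
p = a·p₁ + b·p₂ ≈ (-0.517, -0.398, 0.758); φ = arcsin(p_z) ≈ 49.26°, λ = atan2(p_y, p_x) ≈ -142.42°.

≈ 49°N, 142°W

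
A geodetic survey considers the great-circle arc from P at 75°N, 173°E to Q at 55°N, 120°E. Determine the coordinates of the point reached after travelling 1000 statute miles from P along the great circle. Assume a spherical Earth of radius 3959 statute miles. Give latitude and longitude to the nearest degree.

≈ 67°N, 135°E

From cos δ = sin φ₁ sin φ₂ + cos φ₁ cos φ₂ cos Δλ, the central angle is δ ≈ 0.494 rad (28.3°). The total great-circle distance is δ·R ≈ 0.494 × 3959 ≈ 1955 mi, so the target fraction is f = 1000/1955 ≈ 0.512.
Interpolate at f ≈ 0.512 with slerp weights a = sin((1−f)δ)/sin δ ≈ 0.504, b = sin(fδ)/sin δ ≈ 0.527.
p = a·p₁ + b·p₂ ≈ (-0.281, 0.278, 0.919); φ = arcsin(p_z) ≈ 66.74°, λ = atan2(p_y, p_x) ≈ 135.29°.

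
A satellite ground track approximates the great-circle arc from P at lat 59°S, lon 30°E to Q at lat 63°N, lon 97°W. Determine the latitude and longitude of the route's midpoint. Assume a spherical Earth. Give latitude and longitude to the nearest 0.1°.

Convert each endpoint to a unit vector on the sphere (x = cos φ cos λ, y = cos φ sin λ, z = sin φ).
The central angle between the endpoints is δ = arccos(p₁·p₂) ≈ 2.701 rad (154.8°).
Interpolate at f = 1/2 with slerp weights a = sin((1−f)δ)/sin δ ≈ 2.288, b = sin(fδ)/sin δ ≈ 2.288.
p = a·p₁ + b·p₂ ≈ (0.894, -0.442, 0.077); φ = arcsin(p_z) ≈ 4.44°, λ = atan2(p_y, p_x) ≈ -26.30°.

≈ lat 4.4°N, lon 26.3°W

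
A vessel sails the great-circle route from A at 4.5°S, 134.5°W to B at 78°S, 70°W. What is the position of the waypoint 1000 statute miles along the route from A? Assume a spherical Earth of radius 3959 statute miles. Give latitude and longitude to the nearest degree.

Write both endpoints as unit vectors p₁, p₂ with components (cos φ cos λ, cos φ sin λ, sin φ).
The central angle between the endpoints is δ = arccos(p₁·p₂) ≈ 1.404 rad (80.4°). The total great-circle distance is δ·R ≈ 1.404 × 3959 ≈ 5559 mi, so the target fraction is f = 1000/5559 ≈ 0.180.
Interpolate at f ≈ 0.180 with slerp weights a = sin((1−f)δ)/sin δ ≈ 0.926, b = sin(fδ)/sin δ ≈ 0.253.
p = a·p₁ + b·p₂ ≈ (-0.629, -0.708, -0.321); φ = arcsin(p_z) ≈ -18.70°, λ = atan2(p_y, p_x) ≈ -131.62°.

≈ 19°S, 132°W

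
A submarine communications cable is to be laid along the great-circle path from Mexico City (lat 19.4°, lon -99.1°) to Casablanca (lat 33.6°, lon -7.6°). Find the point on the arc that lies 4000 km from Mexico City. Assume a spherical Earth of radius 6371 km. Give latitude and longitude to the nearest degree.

≈ lat 34°, lon -62°

Convert each endpoint to a unit vector on the sphere (x = cos φ cos λ, y = cos φ sin λ, z = sin φ).
The central angle between the endpoints is δ = arccos(p₁·p₂) ≈ 1.407 rad (80.6°). The total great-circle distance is δ·R ≈ 1.407 × 6371 ≈ 8963 km, so the target fraction is f = 4000/8963 ≈ 0.446.
Interpolate at f ≈ 0.446 with slerp weights a = sin((1−f)δ)/sin δ ≈ 0.712, b = sin(fδ)/sin δ ≈ 0.595.
p = a·p₁ + b·p₂ ≈ (0.385, -0.729, 0.566); φ = arcsin(p_z) ≈ 34.47°, λ = atan2(p_y, p_x) ≈ -62.13°.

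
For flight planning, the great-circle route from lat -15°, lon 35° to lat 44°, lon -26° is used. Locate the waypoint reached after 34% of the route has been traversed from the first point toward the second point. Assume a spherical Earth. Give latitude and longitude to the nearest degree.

≈ lat 7°, lon 18°

The haversine formula gives a central angle δ ≈ 1.413 rad (81.0°) between the endpoints.
Interpolate at f = 0.34 with slerp weights a = sin((1−f)δ)/sin δ ≈ 0.813, b = sin(fδ)/sin δ ≈ 0.468.
p = a·p₁ + b·p₂ ≈ (0.946, 0.303, 0.115); φ = arcsin(p_z) ≈ 6.58°, λ = atan2(p_y, p_x) ≈ 17.76°.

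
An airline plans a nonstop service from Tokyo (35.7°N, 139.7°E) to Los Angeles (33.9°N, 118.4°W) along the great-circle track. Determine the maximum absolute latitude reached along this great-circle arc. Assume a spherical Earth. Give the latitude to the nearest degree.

≈ 48°N

The great circle lies in the plane with unit normal n̂ = (p₁ × p₂)/|p₁ × p₂|.
Here n̂_z ≈ +0.671; the vertex latitude is φ_max = arccos|n̂_z| ≈ 47.8°.
Check via Clairaut: cos φ_max = |cos φ₁| · sin C = cos(35.7°)·sin(55.8°) ≈ 0.671, again giving ≈ 47.8°.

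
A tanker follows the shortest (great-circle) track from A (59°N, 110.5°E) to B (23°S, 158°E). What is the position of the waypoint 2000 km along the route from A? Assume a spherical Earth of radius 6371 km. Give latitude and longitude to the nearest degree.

≈ (44°N, 128°E)

Write both endpoints as unit vectors p₁, p₂ with components (cos φ cos λ, cos φ sin λ, sin φ).
The central angle between the endpoints is δ = arccos(p₁·p₂) ≈ 1.585 rad (90.8°). The total great-circle distance is δ·R ≈ 1.585 × 6371 ≈ 10101 km, so the target fraction is f = 2000/10101 ≈ 0.198.
Interpolate at f ≈ 0.198 with slerp weights a = sin((1−f)δ)/sin δ ≈ 0.956, b = sin(fδ)/sin δ ≈ 0.309.
p = a·p₁ + b·p₂ ≈ (-0.436, 0.568, 0.698); φ = arcsin(p_z) ≈ 44.31°, λ = atan2(p_y, p_x) ≈ 127.53°.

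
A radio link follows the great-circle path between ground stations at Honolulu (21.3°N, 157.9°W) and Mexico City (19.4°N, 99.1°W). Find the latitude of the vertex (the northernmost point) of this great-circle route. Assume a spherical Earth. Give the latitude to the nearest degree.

≈ 23°N

The great circle lies in the plane with unit normal n̂ = (p₁ × p₂)/|p₁ × p₂|.
Here n̂_z ≈ +0.919; the vertex latitude is φ_max = arccos|n̂_z| ≈ 23.2°.
Check via Clairaut: cos φ_max = |cos φ₁| · sin C = cos(21.3°)·sin(80.7°) ≈ 0.919, again giving ≈ 23.2°.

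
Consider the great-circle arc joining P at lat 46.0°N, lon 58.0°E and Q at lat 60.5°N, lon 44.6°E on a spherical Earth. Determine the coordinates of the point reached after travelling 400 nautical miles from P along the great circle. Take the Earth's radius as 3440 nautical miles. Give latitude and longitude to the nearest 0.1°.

≈ lat 52.0°N, lon 53.7°E

Write both endpoints as unit vectors p₁, p₂ with components (cos φ cos λ, cos φ sin λ, sin φ).
The central angle between the endpoints is δ = arccos(p₁·p₂) ≈ 0.288 rad (16.5°). The total great-circle distance is δ·R ≈ 0.288 × 3440 ≈ 990 nmi, so the target fraction is f = 400/990 ≈ 0.404.
Interpolate at f ≈ 0.404 with slerp weights a = sin((1−f)δ)/sin δ ≈ 0.602, b = sin(fδ)/sin δ ≈ 0.409.
p = a·p₁ + b·p₂ ≈ (0.365, 0.496, 0.788); φ = arcsin(p_z) ≈ 52.03°, λ = atan2(p_y, p_x) ≈ 53.65°.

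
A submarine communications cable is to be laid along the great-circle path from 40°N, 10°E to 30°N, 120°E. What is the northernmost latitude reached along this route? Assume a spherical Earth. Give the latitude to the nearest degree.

The great circle lies in the plane with unit normal n̂ = (p₁ × p₂)/|p₁ × p₂|.
Here n̂_z ≈ +0.626; the vertex latitude is φ_max = arccos|n̂_z| ≈ 51.2°.

≈ 51°N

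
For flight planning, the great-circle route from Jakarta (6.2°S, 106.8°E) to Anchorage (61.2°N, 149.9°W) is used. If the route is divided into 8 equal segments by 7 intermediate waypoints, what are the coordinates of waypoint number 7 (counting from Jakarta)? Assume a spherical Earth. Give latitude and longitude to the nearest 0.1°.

The haversine formula gives a central angle δ ≈ 1.777 rad (101.8°) between the endpoints.
Interpolate at f = 7/8 with slerp weights a = sin((1−f)δ)/sin δ ≈ 0.225, b = sin(fδ)/sin δ ≈ 1.022.
p = a·p₁ + b·p₂ ≈ (-0.490, -0.033, 0.871); φ = arcsin(p_z) ≈ 60.56°, λ = atan2(p_y, p_x) ≈ -176.20°.

≈ (60.6°N, 176.2°W)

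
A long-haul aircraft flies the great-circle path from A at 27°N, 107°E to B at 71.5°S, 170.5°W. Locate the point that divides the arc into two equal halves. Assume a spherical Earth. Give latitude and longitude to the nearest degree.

≈ 27°S, 126°E

Convert each endpoint to a unit vector on the sphere (x = cos φ cos λ, y = cos φ sin λ, z = sin φ).
The central angle between the endpoints is δ = arccos(p₁·p₂) ≈ 1.975 rad (113.2°).
Interpolate at f = 1/2 with slerp weights a = sin((1−f)δ)/sin δ ≈ 0.908, b = sin(fδ)/sin δ ≈ 0.908.
p = a·p₁ + b·p₂ ≈ (-0.521, 0.726, -0.449); φ = arcsin(p_z) ≈ -26.67°, λ = atan2(p_y, p_x) ≈ 125.64°.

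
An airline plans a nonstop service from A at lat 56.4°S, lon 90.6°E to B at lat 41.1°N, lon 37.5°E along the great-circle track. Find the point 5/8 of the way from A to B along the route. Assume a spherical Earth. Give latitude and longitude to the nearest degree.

≈ lat 4°N, lon 55°E

Convert each endpoint to a unit vector on the sphere (x = cos φ cos λ, y = cos φ sin λ, z = sin φ).
The central angle between the endpoints is δ = arccos(p₁·p₂) ≈ 1.873 rad (107.3°).
Interpolate at f = 5/8 with slerp weights a = sin((1−f)δ)/sin δ ≈ 0.676, b = sin(fδ)/sin δ ≈ 0.964.
p = a·p₁ + b·p₂ ≈ (0.573, 0.817, 0.071); φ = arcsin(p_z) ≈ 4.05°, λ = atan2(p_y, p_x) ≈ 54.96°.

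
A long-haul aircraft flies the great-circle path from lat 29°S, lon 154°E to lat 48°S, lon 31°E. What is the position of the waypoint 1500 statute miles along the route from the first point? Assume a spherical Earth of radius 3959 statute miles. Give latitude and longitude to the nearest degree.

Convert each endpoint to a unit vector on the sphere (x = cos φ cos λ, y = cos φ sin λ, z = sin φ).
The central angle between the endpoints is δ = arccos(p₁·p₂) ≈ 1.529 rad (87.6°). The total great-circle distance is δ·R ≈ 1.529 × 3959 ≈ 6054 mi, so the target fraction is f = 1500/6054 ≈ 0.248.
Interpolate at f ≈ 0.248 with slerp weights a = sin((1−f)δ)/sin δ ≈ 0.914, b = sin(fδ)/sin δ ≈ 0.370.
p = a·p₁ + b·p₂ ≈ (-0.506, 0.478, -0.718); φ = arcsin(p_z) ≈ -45.90°, λ = atan2(p_y, p_x) ≈ 136.63°.

≈ lat 46°S, lon 137°E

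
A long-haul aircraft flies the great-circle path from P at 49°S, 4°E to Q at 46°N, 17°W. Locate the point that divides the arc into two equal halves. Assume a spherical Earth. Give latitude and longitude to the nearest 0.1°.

≈ 1.5°S, 6.8°W

Write both endpoints as unit vectors p₁, p₂ with components (cos φ cos λ, cos φ sin λ, sin φ).
The central angle between the endpoints is δ = arccos(p₁·p₂) ≈ 1.688 rad (96.7°).
Interpolate at f = 1/2 with slerp weights a = sin((1−f)δ)/sin δ ≈ 0.753, b = sin(fδ)/sin δ ≈ 0.753.
p = a·p₁ + b·p₂ ≈ (0.993, -0.118, -0.027); φ = arcsin(p_z) ≈ -1.53°, λ = atan2(p_y, p_x) ≈ -6.80°.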